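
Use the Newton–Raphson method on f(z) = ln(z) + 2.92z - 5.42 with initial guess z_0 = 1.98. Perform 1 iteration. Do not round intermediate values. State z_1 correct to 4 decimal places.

f'(z) = 1/z + 2.92
z_0 = 1.980000: f = 1.044697, f' = 3.425051 → z_1 = 1.980000 - (1.044697)/(3.425051) = 1.674984

1.6750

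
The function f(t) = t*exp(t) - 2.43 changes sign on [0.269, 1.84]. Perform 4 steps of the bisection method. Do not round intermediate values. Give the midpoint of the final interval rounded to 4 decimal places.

0.9072

f(0.269000) = -2.077972, f(1.840000) = 9.155630 (opposite signs)
step 1: m = 1.054500, f(m) = 0.596984 > 0 → root in [0.269000, 1.054500]
step 2: m = 0.661750, f(m) = -1.147409 < 0 → root in [0.661750, 1.054500]
step 3: m = 0.858125, f(m) = -0.405911 < 0 → root in [0.858125, 1.054500]
step 4: m = 0.956313, f(m) = 0.058405 > 0 → root in [0.858125, 0.956313]
Midpoint of [0.858125, 0.956313] = 0.907219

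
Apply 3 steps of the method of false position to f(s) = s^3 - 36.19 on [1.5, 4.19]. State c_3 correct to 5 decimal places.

f(1.500000) = -32.815000, f(4.190000) = 37.370059
step 1: c = 2.757709, f(c) = -15.217746 < 0 → new bracket [2.757709, 4.190000]
step 2: c = 3.172182, f(c) = -4.269162 < 0 → new bracket [3.172182, 4.190000]
step 3: c = 3.276536, f(c) = -1.014123 < 0 → new bracket [3.276536, 4.190000]

3.27654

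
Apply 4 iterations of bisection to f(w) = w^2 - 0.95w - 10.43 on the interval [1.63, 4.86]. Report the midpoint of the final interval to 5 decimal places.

3.74969

f(1.630000) = -9.321600, f(4.860000) = 8.572600 (opposite signs)
step 1: m = 3.245000, f(m) = -2.982725 < 0 → root in [3.245000, 4.860000]
step 2: m = 4.052500, f(m) = 2.142881 > 0 → root in [3.245000, 4.052500]
step 3: m = 3.648750, f(m) = -0.582936 < 0 → root in [3.648750, 4.052500]
step 4: m = 3.850625, f(m) = 0.739219 > 0 → root in [3.648750, 3.850625]
Midpoint of [3.648750, 3.850625] = 3.749688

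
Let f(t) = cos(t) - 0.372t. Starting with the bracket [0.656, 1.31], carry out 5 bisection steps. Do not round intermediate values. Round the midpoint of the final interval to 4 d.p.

f(0.656000) = 0.548406, f(1.310000) = -0.229470 (opposite signs)
step 1: m = 0.983000, f(m) = 0.188853 > 0 → root in [0.983000, 1.310000]
step 2: m = 1.146500, f(m) = -0.014818 < 0 → root in [0.983000, 1.146500]
step 3: m = 1.064750, f(m) = 0.088636 > 0 → root in [1.064750, 1.146500]
step 4: m = 1.105625, f(m) = 0.037283 > 0 → root in [1.105625, 1.146500]
step 5: m = 1.126063, f(m) = 0.011322 > 0 → root in [1.126063, 1.146500]
Midpoint of [1.126063, 1.146500] = 1.136281

1.1363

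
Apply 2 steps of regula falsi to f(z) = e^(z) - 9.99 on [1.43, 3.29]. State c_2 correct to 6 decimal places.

2.130964

f(1.430000) = -5.811301, f(3.290000) = 16.852864
step 1: c = 1.906921, f(c) = -3.257671 < 0 → new bracket [1.906921, 3.290000]
step 2: c = 2.130964, f(c) = -1.567020 < 0 → new bracket [2.130964, 3.290000]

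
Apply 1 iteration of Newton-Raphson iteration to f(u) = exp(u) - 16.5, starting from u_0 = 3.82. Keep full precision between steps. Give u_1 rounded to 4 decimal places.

f'(u) = exp(u)
u_0 = 3.820000: f = 29.104208, f' = 45.604208 → u_1 = 3.820000 - (29.104208)/(45.604208) = 3.181809

3.1818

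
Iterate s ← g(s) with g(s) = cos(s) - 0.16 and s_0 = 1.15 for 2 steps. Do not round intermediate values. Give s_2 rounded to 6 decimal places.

0.809286

s_1 = g(1.150000) = 0.248487
s_2 = g(0.248487) = 0.809286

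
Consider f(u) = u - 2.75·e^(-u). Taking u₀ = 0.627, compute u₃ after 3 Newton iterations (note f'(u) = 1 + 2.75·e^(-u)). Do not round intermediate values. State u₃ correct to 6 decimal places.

1.005809

u_0 = 0.627000: f = -0.842028, f' = 2.469028 → u_1 = 0.627000 - (-0.842028)/(2.469028) = 0.968036
u_1 = 0.968036: f = -0.076491, f' = 2.044528 → u_2 = 0.968036 - (-0.076491)/(2.044528) = 1.005449
u_2 = 1.005449: f = -0.000722, f' = 2.006171 → u_3 = 1.005449 - (-0.000722)/(2.006171) = 1.005809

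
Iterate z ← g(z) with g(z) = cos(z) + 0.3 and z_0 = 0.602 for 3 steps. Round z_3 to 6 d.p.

1.043910

z_1 = g(0.602000) = 1.124205
z_2 = g(1.124205) = 0.731894
z_3 = g(0.731894) = 1.043910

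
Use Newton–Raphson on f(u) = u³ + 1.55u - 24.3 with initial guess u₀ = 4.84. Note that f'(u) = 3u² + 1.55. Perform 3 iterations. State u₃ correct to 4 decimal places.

u_0 = 4.840000: f = 96.581904, f' = 71.826800 → u_1 = 4.840000 - (96.581904)/(71.826800) = 3.495350
u_1 = 3.495350: f = 23.822133, f' = 38.202416 → u_2 = 3.495350 - (23.822133)/(38.202416) = 2.871773
u_2 = 2.871773: f = 3.835001, f' = 26.291248 → u_3 = 2.871773 - (3.835001)/(26.291248) = 2.725907

2.7259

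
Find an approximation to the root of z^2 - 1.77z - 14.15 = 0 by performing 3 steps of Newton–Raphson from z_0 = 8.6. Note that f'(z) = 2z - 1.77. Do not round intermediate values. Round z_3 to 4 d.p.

4.7505

Newton update: z ← z − f(z)/f'(z).
z_0 = 8.600000: f = 44.588000, f' = 15.430000 → z_1 = 8.600000 - (44.588000)/(15.430000) = 5.710305
z_1 = 5.710305: f = 8.350339, f' = 9.650609 → z_2 = 5.710305 - (8.350339)/(9.650609) = 4.845039
z_2 = 4.845039: f = 0.748684, f' = 7.920078 → z_3 = 4.845039 - (0.748684)/(7.920078) = 4.750509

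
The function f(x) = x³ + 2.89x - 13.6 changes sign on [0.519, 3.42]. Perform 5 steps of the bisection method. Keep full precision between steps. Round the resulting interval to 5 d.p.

[1.96950, 2.06016]

f(0.519000) = -11.960292, f(3.420000) = 36.285488 (opposite signs)
step 1: m = 1.969500, f(m) = -0.268592 < 0 → root in [1.969500, 3.420000]
step 2: m = 2.694750, f(m) = 13.756233 > 0 → root in [1.969500, 2.694750]
step 3: m = 2.332125, f(m) = 5.823819 > 0 → root in [1.969500, 2.332125]
step 4: m = 2.150812, f(m) = 2.565495 > 0 → root in [1.969500, 2.150812]
step 5: m = 2.060156, f(m) = 1.097657 > 0 → root in [1.969500, 2.060156]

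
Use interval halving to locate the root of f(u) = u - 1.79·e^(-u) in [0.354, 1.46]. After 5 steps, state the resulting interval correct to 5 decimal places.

f(0.354000) = -0.902356, f(1.460000) = 1.044297 (opposite signs)
step 1: m = 0.907000, f(m) = 0.184317 > 0 → root in [0.354000, 0.907000]
step 2: m = 0.630500, f(m) = -0.322363 < 0 → root in [0.630500, 0.907000]
step 3: m = 0.768750, f(m) = -0.061080 < 0 → root in [0.768750, 0.907000]
step 4: m = 0.837875, f(m) = 0.063469 > 0 → root in [0.768750, 0.837875]
step 5: m = 0.803313, f(m) = 0.001673 > 0 → root in [0.768750, 0.803313]

[0.76875, 0.80331]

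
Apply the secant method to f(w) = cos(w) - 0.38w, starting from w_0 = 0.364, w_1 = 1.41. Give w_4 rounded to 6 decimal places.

f(w_0) = 0.796160, f(w_1) = -0.375696
w_2 = 1.410000 - (-0.375696)·(1.410000 - 0.364000)/(-0.375696 - (0.796160)) = 1.074654; f(w_2) = 0.067669
w_3 = 1.074654 - (0.067669)·(1.074654 - 1.410000)/(0.067669 - (-0.375696)) = 1.125836; f(w_3) = 0.002605
w_4 = 1.125836 - (0.002605)·(1.125836 - 1.074654)/(0.002605 - (0.067669)) = 1.127885; f(w_4) = -0.000024

1.127885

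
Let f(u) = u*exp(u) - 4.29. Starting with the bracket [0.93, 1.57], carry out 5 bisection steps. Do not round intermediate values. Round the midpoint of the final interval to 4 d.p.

1.2400

f(0.930000) = -1.932906, f(1.570000) = 3.256438 (opposite signs)
step 1: m = 1.250000, f(m) = 0.072929 > 0 → root in [0.930000, 1.250000]
step 2: m = 1.090000, f(m) = -1.048041 < 0 → root in [1.090000, 1.250000]
step 3: m = 1.170000, f(m) = -0.520269 < 0 → root in [1.170000, 1.250000]
step 4: m = 1.210000, f(m) = -0.232284 < 0 → root in [1.210000, 1.250000]
step 5: m = 1.230000, f(m) = -0.081888 < 0 → root in [1.230000, 1.250000]
Midpoint of [1.230000, 1.250000] = 1.240000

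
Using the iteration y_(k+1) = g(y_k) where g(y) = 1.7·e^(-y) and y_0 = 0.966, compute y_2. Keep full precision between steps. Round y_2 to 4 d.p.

y_1 = g(0.966000) = 0.647024
y_2 = g(0.647024) = 0.890123

0.8901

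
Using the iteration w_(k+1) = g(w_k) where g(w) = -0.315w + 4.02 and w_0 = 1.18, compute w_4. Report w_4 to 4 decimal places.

3.0386

w_1 = g(1.180000) = 3.648300
w_2 = g(3.648300) = 2.870785
w_3 = g(2.870785) = 3.115703
w_4 = g(3.115703) = 3.038554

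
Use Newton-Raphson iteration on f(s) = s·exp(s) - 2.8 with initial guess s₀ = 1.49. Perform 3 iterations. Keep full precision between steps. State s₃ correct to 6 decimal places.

1.014967

f'(s) = (s + 1)·exp(s)
s_0 = 1.490000: f = 3.811272, f' = 11.048368 → s_1 = 1.490000 - (3.811272)/(11.048368) = 1.145038
s_1 = 1.145038: f = 0.798348, f' = 6.740908 → s_2 = 1.145038 - (0.798348)/(6.740908) = 1.026604
s_2 = 1.026604: f = 0.065837, f' = 5.657407 → s_3 = 1.026604 - (0.065837)/(5.657407) = 1.014967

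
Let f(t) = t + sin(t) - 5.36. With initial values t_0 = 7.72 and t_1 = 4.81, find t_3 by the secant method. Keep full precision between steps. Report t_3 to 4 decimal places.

5.8333

f(t_0) = 3.351038, f(t_1) = -1.545240
t_2 = 4.810000 - (-1.545240)·(4.810000 - 7.720000)/(-1.545240 - (3.351038)) = 5.728381; f(t_2) = -0.158396
t_3 = 5.728381 - (-0.158396)·(5.728381 - 4.810000)/(-0.158396 - (-1.545240)) = 5.833272; f(t_3) = 0.038385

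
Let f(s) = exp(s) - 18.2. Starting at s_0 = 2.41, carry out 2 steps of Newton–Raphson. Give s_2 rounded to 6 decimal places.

2.911205

f'(s) = exp(s)
s_0 = 2.410000: f = -7.066039, f' = 11.133961 → s_1 = 2.410000 - (-7.066039)/(11.133961) = 3.044638
s_1 = 3.044638: f = 2.802435, f' = 21.002435 → s_2 = 3.044638 - (2.802435)/(21.002435) = 2.911205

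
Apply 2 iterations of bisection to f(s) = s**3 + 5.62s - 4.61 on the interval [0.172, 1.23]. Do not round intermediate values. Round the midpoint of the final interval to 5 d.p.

f(0.172000) = -3.638272, f(1.230000) = 4.163467 (opposite signs)
step 1: m = 0.701000, f(m) = -0.325908 < 0 → root in [0.701000, 1.230000]
step 2: m = 0.965500, f(m) = 1.716140 > 0 → root in [0.701000, 0.965500]
Midpoint of [0.701000, 0.965500] = 0.833250

0.83325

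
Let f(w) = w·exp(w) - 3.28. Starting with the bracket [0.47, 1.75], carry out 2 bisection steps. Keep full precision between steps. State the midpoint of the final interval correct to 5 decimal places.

0.95000

f(0.470000) = -2.528003, f(1.750000) = 6.790555 (opposite signs)
step 1: m = 1.110000, f(m) = 0.088138 > 0 → root in [0.470000, 1.110000]
step 2: m = 0.790000, f(m) = -1.539317 < 0 → root in [0.790000, 1.110000]
Midpoint of [0.790000, 1.110000] = 0.950000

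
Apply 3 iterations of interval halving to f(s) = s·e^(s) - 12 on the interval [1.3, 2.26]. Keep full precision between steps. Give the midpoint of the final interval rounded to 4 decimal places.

f(1.300000) = -7.229914, f(2.260000) = 9.657782 (opposite signs)
step 1: m = 1.780000, f(m) = -1.444856 < 0 → root in [1.780000, 2.260000]
step 2: m = 2.020000, f(m) = 3.227416 > 0 → root in [1.780000, 2.020000]
step 3: m = 1.900000, f(m) = 0.703199 > 0 → root in [1.780000, 1.900000]
Midpoint of [1.780000, 1.900000] = 1.840000

1.8400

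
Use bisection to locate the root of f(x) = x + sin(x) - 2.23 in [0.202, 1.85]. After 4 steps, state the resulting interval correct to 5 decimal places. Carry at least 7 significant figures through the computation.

f(0.202000) = -1.827371, f(1.850000) = 0.581275 (opposite signs)
step 1: m = 1.026000, f(m) = -0.348767 < 0 → root in [1.026000, 1.850000]
step 2: m = 1.438000, f(m) = 0.199196 > 0 → root in [1.026000, 1.438000]
step 3: m = 1.232000, f(m) = -0.054845 < 0 → root in [1.232000, 1.438000]
step 4: m = 1.335000, f(m) = 0.077329 > 0 → root in [1.232000, 1.335000]

[1.23200, 1.33500]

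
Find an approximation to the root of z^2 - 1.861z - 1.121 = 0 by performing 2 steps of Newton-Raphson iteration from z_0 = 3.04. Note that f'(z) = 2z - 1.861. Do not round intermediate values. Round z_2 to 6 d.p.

2.344469

Newton update: z ← z − f(z)/f'(z).
z_0 = 3.040000: f = 2.463160, f' = 4.219000 → z_1 = 3.040000 - (2.463160)/(4.219000) = 2.456174
z_1 = 2.456174: f = 0.340852, f' = 3.051349 → z_2 = 2.456174 - (0.340852)/(3.051349) = 2.344469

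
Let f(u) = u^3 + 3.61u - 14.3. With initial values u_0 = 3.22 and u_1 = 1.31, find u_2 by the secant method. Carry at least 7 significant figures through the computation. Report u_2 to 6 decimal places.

f(u_0) = 30.710448, f(u_1) = -7.322809
u_2 = 1.310000 - (-7.322809)·(1.310000 - 3.220000)/(-7.322809 - (30.710448)) = 1.677746; f(u_2) = -3.520769

1.677746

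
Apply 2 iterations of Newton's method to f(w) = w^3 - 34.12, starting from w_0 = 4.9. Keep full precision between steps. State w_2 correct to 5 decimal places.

3.30652

f'(w) = 3w^2
w_0 = 4.900000: f = 83.529000, f' = 72.030000 → w_1 = 4.900000 - (83.529000)/(72.030000) = 3.740358
w_1 = 3.740358: f = 18.208656, f' = 41.970838 → w_2 = 3.740358 - (18.208656)/(41.970838) = 3.306518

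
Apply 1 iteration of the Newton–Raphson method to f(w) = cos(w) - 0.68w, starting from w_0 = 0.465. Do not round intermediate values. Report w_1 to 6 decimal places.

0.976884

f'(w) = -sin(w) - 0.68
w_0 = 0.465000: f = 0.577622, f' = -1.128423 → w_1 = 0.465000 - (0.577622)/(-1.128423) = 0.976884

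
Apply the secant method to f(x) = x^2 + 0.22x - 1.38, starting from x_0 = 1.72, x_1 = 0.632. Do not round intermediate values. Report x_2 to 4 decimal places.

f(x_0) = 1.956800, f(x_1) = -0.841536
x_2 = 0.632000 - (-0.841536)·(0.632000 - 1.720000)/(-0.841536 - (1.956800)) = 0.959191; f(x_2) = -0.248930

0.9592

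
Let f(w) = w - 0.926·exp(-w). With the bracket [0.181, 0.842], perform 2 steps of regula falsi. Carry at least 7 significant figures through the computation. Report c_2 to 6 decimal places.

f(0.181000) = -0.591687, f(0.842000) = 0.443035
step 1: c = 0.558981, f(c) = 0.029502 > 0 → new bracket [0.181000, 0.558981]
step 2: c = 0.541030, f(c) = 0.001960 > 0 → new bracket [0.181000, 0.541030]

0.541030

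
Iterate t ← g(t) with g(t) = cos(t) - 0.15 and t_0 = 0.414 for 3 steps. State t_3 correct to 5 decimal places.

t_1 = g(0.414000) = 0.765519
t_2 = g(0.765519) = 0.571023
t_3 = g(0.571023) = 0.691349

0.69135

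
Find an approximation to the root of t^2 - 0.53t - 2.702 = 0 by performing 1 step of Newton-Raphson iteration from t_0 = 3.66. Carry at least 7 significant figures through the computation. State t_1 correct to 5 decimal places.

f'(t) = 2t - 0.53
t_0 = 3.660000: f = 8.753800, f' = 6.790000 → t_1 = 3.660000 - (8.753800)/(6.790000) = 2.370781

2.37078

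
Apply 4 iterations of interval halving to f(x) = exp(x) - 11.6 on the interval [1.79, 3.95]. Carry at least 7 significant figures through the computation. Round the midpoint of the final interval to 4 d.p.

f(1.790000) = -5.610548, f(3.950000) = 40.335367 (opposite signs)
step 1: m = 2.870000, f(m) = 6.037018 > 0 → root in [1.790000, 2.870000]
step 2: m = 2.330000, f(m) = -1.322058 < 0 → root in [2.330000, 2.870000]
step 3: m = 2.600000, f(m) = 1.863738 > 0 → root in [2.330000, 2.600000]
step 4: m = 2.465000, f(m) = 0.163482 > 0 → root in [2.330000, 2.465000]
Midpoint of [2.330000, 2.465000] = 2.397500

2.3975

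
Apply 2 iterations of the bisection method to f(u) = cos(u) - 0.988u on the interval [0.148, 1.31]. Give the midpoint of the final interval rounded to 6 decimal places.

f(0.148000) = 0.842844, f(1.310000) = -1.036430 (opposite signs)
step 1: m = 0.729000, f(m) = 0.025589 > 0 → root in [0.729000, 1.310000]
step 2: m = 1.019500, f(m) = -0.483474 < 0 → root in [0.729000, 1.019500]
Midpoint of [0.729000, 1.019500] = 0.874250

0.874250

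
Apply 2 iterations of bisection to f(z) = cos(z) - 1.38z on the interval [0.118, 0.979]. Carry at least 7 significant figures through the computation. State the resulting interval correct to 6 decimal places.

[0.548500, 0.763750]

f(0.118000) = 0.830206, f(0.979000) = -0.793167 (opposite signs)
step 1: m = 0.548500, f(m) = 0.096378 > 0 → root in [0.548500, 0.979000]
step 2: m = 0.763750, f(m) = -0.331728 < 0 → root in [0.548500, 0.763750]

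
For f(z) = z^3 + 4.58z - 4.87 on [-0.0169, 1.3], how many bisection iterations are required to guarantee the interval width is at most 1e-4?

14

Initial width b − a = 1.3 − -0.0169 = 1.316900.
After n steps the width is (b−a)/2^n; need (b−a)/2^n ≤ 1e-4.
So n ≥ log₂(1.316900/1e-4) = log₂(13169.0000) ≈ 13.6849.
Hence n = 14.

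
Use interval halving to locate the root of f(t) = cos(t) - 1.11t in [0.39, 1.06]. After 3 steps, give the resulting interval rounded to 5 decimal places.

[0.64125, 0.72500]

f(0.390000) = 0.492009, f(1.060000) = -0.687728 (opposite signs)
step 1: m = 0.725000, f(m) = -0.056251 < 0 → root in [0.390000, 0.725000]
step 2: m = 0.557500, f(m) = 0.229755 > 0 → root in [0.557500, 0.725000]
step 3: m = 0.641250, f(m) = 0.089561 > 0 → root in [0.641250, 0.725000]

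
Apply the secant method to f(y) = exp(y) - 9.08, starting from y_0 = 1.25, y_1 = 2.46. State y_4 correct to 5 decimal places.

f(y_0) = -5.589657, f(y_1) = 2.624812
y_2 = 2.460000 - (2.624812)·(2.460000 - 1.250000)/(2.624812 - (-5.589657)) = 2.073362; f(y_2) = -1.128485
y_3 = 2.073362 - (-1.128485)·(2.073362 - 2.460000)/(-1.128485 - (2.624812)) = 2.189611; f(y_3) = -0.148263
y_4 = 2.189611 - (-0.148263)·(2.189611 - 2.073362)/(-0.148263 - (-1.128485)) = 2.207194; f(y_4) = 0.010173

2.20719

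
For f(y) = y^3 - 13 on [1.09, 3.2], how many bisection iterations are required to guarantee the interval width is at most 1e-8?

28

Initial width b − a = 3.2 − 1.09 = 2.110000.
After n steps the width is (b−a)/2^n; need (b−a)/2^n ≤ 1e-8.
So n ≥ log₂(2.110000/1e-8) = log₂(211000000.0000) ≈ 27.6527.
Hence n = 28.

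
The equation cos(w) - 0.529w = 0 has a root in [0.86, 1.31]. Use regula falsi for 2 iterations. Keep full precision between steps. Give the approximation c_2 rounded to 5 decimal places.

1.00787

f(0.860000) = 0.197497, f(1.310000) = -0.435140
step 1: c = 1.000482, f(c) = 0.010642 > 0 → new bracket [1.000482, 1.310000]
step 2: c = 1.007871, f(c) = 0.000499 > 0 → new bracket [1.007871, 1.310000]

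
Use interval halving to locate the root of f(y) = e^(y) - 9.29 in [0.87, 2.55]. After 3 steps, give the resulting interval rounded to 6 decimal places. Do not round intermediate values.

f(0.870000) = -6.903089, f(2.550000) = 3.517104 (opposite signs)
step 1: m = 1.710000, f(m) = -3.761039 < 0 → root in [1.710000, 2.550000]
step 2: m = 2.130000, f(m) = -0.875133 < 0 → root in [2.130000, 2.550000]
step 3: m = 2.340000, f(m) = 1.091237 > 0 → root in [2.130000, 2.340000]

[2.130000, 2.340000]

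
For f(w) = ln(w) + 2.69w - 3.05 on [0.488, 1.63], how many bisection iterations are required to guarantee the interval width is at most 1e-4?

Initial width b − a = 1.63 − 0.488 = 1.142000.
After n steps the width is (b−a)/2^n; need (b−a)/2^n ≤ 1e-4.
So n ≥ log₂(1.142000/1e-4) = log₂(11420.0000) ≈ 13.4793.
Hence n = 14.

14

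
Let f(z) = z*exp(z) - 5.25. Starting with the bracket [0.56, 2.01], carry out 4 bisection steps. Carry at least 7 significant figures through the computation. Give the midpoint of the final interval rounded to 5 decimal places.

f(0.560000) = -4.269623, f(2.010000) = 9.751268 (opposite signs)
step 1: m = 1.285000, f(m) = -0.605152 < 0 → root in [1.285000, 2.010000]
step 2: m = 1.647500, f(m) = 3.307080 > 0 → root in [1.285000, 1.647500]
step 3: m = 1.466250, f(m) = 1.103197 > 0 → root in [1.285000, 1.466250]
step 4: m = 1.375625, f(m) = 0.194104 > 0 → root in [1.285000, 1.375625]
Midpoint of [1.285000, 1.375625] = 1.330312

1.33031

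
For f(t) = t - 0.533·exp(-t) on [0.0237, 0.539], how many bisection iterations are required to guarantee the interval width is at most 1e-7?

23

Initial width b − a = 0.539 − 0.0237 = 0.515300.
After n steps the width is (b−a)/2^n; need (b−a)/2^n ≤ 1e-7.
So n ≥ log₂(0.515300/1e-7) = log₂(5153000.0000) ≈ 22.2970.
Hence n = 23.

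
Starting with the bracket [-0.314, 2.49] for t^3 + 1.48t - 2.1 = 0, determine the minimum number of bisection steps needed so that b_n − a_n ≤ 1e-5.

19

Initial width b − a = 2.49 − -0.314 = 2.804000.
After n steps the width is (b−a)/2^n; need (b−a)/2^n ≤ 1e-5.
So n ≥ log₂(2.804000/1e-5) = log₂(280400.0000) ≈ 18.0971.
Hence n = 19.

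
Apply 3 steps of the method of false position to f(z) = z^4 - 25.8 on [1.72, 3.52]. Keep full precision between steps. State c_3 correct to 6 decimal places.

f(1.720000) = -17.047869, f(3.520000) = 127.722012
step 1: c = 1.931965, f(c) = -11.868524 < 0 → new bracket [1.931965, 3.520000]
step 2: c = 2.066986, f(c) = -7.546334 < 0 → new bracket [2.066986, 3.520000]
step 3: c = 2.148047, f(c) = -4.510046 < 0 → new bracket [2.148047, 3.520000]

2.148047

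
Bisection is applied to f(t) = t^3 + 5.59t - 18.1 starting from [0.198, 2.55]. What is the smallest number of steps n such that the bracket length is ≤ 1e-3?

Initial width b − a = 2.55 − 0.198 = 2.352000.
After n steps the width is (b−a)/2^n; need (b−a)/2^n ≤ 1e-3.
So n ≥ log₂(2.352000/1e-3) = log₂(2352.0000) ≈ 11.1997.
Hence n = 12.

12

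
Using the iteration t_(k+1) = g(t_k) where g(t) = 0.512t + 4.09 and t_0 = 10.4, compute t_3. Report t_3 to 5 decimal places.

t_1 = g(10.400000) = 9.414800
t_2 = g(9.414800) = 8.910378
t_3 = g(8.910378) = 8.652113

8.65211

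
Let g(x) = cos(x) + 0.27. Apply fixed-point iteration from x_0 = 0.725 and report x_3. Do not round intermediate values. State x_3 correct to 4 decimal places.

0.9705

x_1 = g(0.725000) = 1.018499
x_2 = g(1.018499) = 0.794644
x_3 = g(0.794644) = 0.970539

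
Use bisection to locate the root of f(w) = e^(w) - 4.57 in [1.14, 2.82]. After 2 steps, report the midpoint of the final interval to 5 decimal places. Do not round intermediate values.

f(1.140000) = -1.443232, f(2.820000) = 12.206851 (opposite signs)
step 1: m = 1.980000, f(m) = 2.672743 > 0 → root in [1.140000, 1.980000]
step 2: m = 1.560000, f(m) = 0.188821 > 0 → root in [1.140000, 1.560000]
Midpoint of [1.140000, 1.560000] = 1.350000

1.35000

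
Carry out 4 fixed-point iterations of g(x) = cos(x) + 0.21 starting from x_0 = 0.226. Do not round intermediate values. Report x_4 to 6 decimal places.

0.713825

x_1 = g(0.226000) = 1.184571
x_2 = g(1.184571) = 0.586695
x_3 = g(0.586695) = 1.042775
x_4 = g(1.042775) = 0.713825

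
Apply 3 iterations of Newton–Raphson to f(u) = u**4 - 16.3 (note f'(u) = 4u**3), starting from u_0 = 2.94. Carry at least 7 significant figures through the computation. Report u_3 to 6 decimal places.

2.013023

u_0 = 2.940000: f = 58.411821, f' = 101.648736 → u_1 = 2.940000 - (58.411821)/(101.648736) = 2.365356
u_1 = 2.365356: f = 15.003015, f' = 52.935816 → u_2 = 2.365356 - (15.003015)/(52.935816) = 2.081937
u_2 = 2.081937: f = 2.487564, f' = 36.096314 → u_3 = 2.081937 - (2.487564)/(36.096314) = 2.013023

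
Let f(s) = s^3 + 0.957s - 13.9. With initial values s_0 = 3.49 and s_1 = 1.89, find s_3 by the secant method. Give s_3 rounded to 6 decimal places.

2.299981

f(s_0) = 31.948479, f(s_1) = -5.340001
s_2 = 1.890000 - (-5.340001)·(1.890000 - 3.490000)/(-5.340001 - (31.948479)) = 2.119132; f(s_2) = -2.355554
s_3 = 2.119132 - (-2.355554)·(2.119132 - 1.890000)/(-2.355554 - (-5.340001)) = 2.299981; f(s_3) = 0.467787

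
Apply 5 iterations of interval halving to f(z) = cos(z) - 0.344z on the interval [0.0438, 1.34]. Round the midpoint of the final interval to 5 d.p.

1.15772

f(0.043800) = 0.983974, f(1.340000) = -0.232207 (opposite signs)
step 1: m = 0.691900, f(m) = 0.532022 > 0 → root in [0.691900, 1.340000]
step 2: m = 1.015950, f(m) = 0.177326 > 0 → root in [1.015950, 1.340000]
step 3: m = 1.177975, f(m) = -0.022427 < 0 → root in [1.015950, 1.177975]
step 4: m = 1.096963, f(m) = 0.078946 > 0 → root in [1.096963, 1.177975]
step 5: m = 1.137469, f(m) = 0.028604 > 0 → root in [1.137469, 1.177975]
Midpoint of [1.137469, 1.177975] = 1.157722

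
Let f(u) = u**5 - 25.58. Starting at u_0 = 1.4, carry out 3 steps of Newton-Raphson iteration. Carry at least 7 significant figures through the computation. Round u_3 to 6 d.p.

f'(u) = 5u**4
u_0 = 1.400000: f = -20.201760, f' = 19.208000 → u_1 = 1.400000 - (-20.201760)/(19.208000) = 2.451737
u_1 = 2.451737: f = 63.006840, f' = 180.661400 → u_2 = 2.451737 - (63.006840)/(180.661400) = 2.102980
u_2 = 2.102980: f = 15.551636, f' = 97.793681 → u_3 = 2.102980 - (15.551636)/(97.793681) = 1.943955

1.943955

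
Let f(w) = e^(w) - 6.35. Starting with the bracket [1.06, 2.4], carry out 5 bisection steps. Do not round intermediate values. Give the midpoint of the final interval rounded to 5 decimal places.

1.83469

f(1.060000) = -3.463629, f(2.400000) = 4.673176 (opposite signs)
step 1: m = 1.730000, f(m) = -0.709346 < 0 → root in [1.730000, 2.400000]
step 2: m = 2.065000, f(m) = 1.535298 > 0 → root in [1.730000, 2.065000]
step 3: m = 1.897500, f(m) = 0.319201 > 0 → root in [1.730000, 1.897500]
step 4: m = 1.813750, f(m) = -0.216595 < 0 → root in [1.813750, 1.897500]
step 5: m = 1.855625, f(m) = 0.045694 > 0 → root in [1.813750, 1.855625]
Midpoint of [1.813750, 1.855625] = 1.834687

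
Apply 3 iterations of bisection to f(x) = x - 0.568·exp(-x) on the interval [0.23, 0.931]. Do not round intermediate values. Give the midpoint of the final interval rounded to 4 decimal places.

f(0.230000) = -0.221295, f(0.931000) = 0.707117 (opposite signs)
step 1: m = 0.580500, f(m) = 0.262637 > 0 → root in [0.230000, 0.580500]
step 2: m = 0.405250, f(m) = 0.026502 > 0 → root in [0.230000, 0.405250]
step 3: m = 0.317625, f(m) = -0.095808 < 0 → root in [0.317625, 0.405250]
Midpoint of [0.317625, 0.405250] = 0.361437

0.3614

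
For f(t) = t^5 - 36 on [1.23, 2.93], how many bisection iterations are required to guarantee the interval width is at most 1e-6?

Initial width b − a = 2.93 − 1.23 = 1.700000.
After n steps the width is (b−a)/2^n; need (b−a)/2^n ≤ 1e-6.
So n ≥ log₂(1.700000/1e-6) = log₂(1700000.0000) ≈ 20.6971.
Hence n = 21.

21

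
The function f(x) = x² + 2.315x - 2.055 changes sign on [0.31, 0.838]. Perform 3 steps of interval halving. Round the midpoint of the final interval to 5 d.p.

f(0.310000) = -1.241250, f(0.838000) = 0.587214 (opposite signs)
step 1: m = 0.574000, f(m) = -0.396714 < 0 → root in [0.574000, 0.838000]
step 2: m = 0.706000, f(m) = 0.077826 > 0 → root in [0.574000, 0.706000]
step 3: m = 0.640000, f(m) = -0.163800 < 0 → root in [0.640000, 0.706000]
Midpoint of [0.640000, 0.706000] = 0.673000

0.67300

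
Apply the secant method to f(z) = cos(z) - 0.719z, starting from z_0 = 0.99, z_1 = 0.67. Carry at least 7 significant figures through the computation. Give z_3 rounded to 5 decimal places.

f(z_0) = -0.163120, f(z_1) = 0.302092
z_2 = 0.670000 - (0.302092)·(0.670000 - 0.990000)/(0.302092 - (-0.163120)) = 0.877796; f(z_2) = 0.007712
z_3 = 0.877796 - (0.007712)·(0.877796 - 0.670000)/(0.007712 - (0.302092)) = 0.883240; f(z_3) = -0.000400

0.88324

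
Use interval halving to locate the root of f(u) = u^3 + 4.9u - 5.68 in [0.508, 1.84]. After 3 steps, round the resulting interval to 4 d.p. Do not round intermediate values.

f(0.508000) = -3.059703, f(1.840000) = 9.565504 (opposite signs)
step 1: m = 1.174000, f(m) = 1.690696 > 0 → root in [0.508000, 1.174000]
step 2: m = 0.841000, f(m) = -0.964277 < 0 → root in [0.841000, 1.174000]
step 3: m = 1.007500, f(m) = 0.279419 > 0 → root in [0.841000, 1.007500]

[0.8410, 1.0075]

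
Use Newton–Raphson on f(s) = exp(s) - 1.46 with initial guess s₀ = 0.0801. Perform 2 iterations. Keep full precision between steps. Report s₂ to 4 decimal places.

0.3796

Newton update: s ← s − f(s)/f'(s).
f'(s) = exp(s)
s_0 = 0.080100: f = -0.376605, f' = 1.083395 → s_1 = 0.080100 - (-0.376605)/(1.083395) = 0.427715
s_1 = 0.427715: f = 0.073749, f' = 1.533749 → s_2 = 0.427715 - (0.073749)/(1.533749) = 0.379631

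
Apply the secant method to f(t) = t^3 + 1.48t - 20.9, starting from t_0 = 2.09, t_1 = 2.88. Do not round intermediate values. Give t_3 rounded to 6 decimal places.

Secant update: t_(k+1) = t_k − f(t_k)·(t_k − t_(k-1))/(f(t_k) − f(t_(k-1))).
f(t_0) = -8.677471, f(t_1) = 7.250272
t_2 = 2.880000 - (7.250272)·(2.880000 - 2.090000)/(7.250272 - (-8.677471)) = 2.520394; f(t_2) = -1.159305
t_3 = 2.520394 - (-1.159305)·(2.520394 - 2.880000)/(-1.159305 - (7.250272)) = 2.569967; f(t_3) = -0.122500

2.569967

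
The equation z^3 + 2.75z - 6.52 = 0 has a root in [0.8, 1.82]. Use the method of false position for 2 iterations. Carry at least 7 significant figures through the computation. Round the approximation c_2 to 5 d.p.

1.36740

f(0.800000) = -3.808000, f(1.820000) = 4.513568
step 1: c = 1.266758, f(c) = -1.003678 < 0 → new bracket [1.266758, 1.820000]
step 2: c = 1.367402, f(c) = -0.202892 < 0 → new bracket [1.367402, 1.820000]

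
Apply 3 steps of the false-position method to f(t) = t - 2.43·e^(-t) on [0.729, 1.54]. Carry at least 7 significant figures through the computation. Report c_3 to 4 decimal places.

0.9448

False-position update: c = (a·f(b) − b·f(a))/(f(b) − f(a)); replace the endpoint whose sign matches f(c).
f(0.729000) = -0.443210, f(1.540000) = 1.019054
step 1: c = 0.974813, f(c) = 0.058064 > 0 → new bracket [0.729000, 0.974813]
step 2: c = 0.946340, f(c) = 0.003113 > 0 → new bracket [0.729000, 0.946340]
step 3: c = 0.944824, f(c) = 0.000166 > 0 → new bracket [0.729000, 0.944824]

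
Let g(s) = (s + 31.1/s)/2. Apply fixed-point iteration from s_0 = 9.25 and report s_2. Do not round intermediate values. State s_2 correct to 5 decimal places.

s_1 = g(9.250000) = 6.306081
s_2 = g(6.306081) = 5.618914

5.61891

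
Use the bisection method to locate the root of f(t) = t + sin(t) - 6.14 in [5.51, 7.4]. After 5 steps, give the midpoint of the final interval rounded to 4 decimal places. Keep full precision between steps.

f(5.510000) = -1.328418, f(7.400000) = 2.158708 (opposite signs)
step 1: m = 6.455000, f(m) = 0.485971 > 0 → root in [5.510000, 6.455000]
step 2: m = 5.982500, f(m) = -0.453675 < 0 → root in [5.982500, 6.455000]
step 3: m = 6.218750, f(m) = 0.014359 > 0 → root in [5.982500, 6.218750]
step 4: m = 6.100625, f(m) = -0.220923 < 0 → root in [6.100625, 6.218750]
step 5: m = 6.159688, f(m) = -0.103497 < 0 → root in [6.159688, 6.218750]
Midpoint of [6.159688, 6.218750] = 6.189219

6.1892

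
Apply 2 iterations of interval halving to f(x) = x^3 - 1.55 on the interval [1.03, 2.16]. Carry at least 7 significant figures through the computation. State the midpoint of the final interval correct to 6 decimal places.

f(1.030000) = -0.457273, f(2.160000) = 8.527696 (opposite signs)
step 1: m = 1.595000, f(m) = 2.507720 > 0 → root in [1.030000, 1.595000]
step 2: m = 1.312500, f(m) = 0.710986 > 0 → root in [1.030000, 1.312500]
Midpoint of [1.030000, 1.312500] = 1.171250

1.171250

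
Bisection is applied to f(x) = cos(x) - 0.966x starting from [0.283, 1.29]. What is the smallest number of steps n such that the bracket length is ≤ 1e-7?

24

Initial width b − a = 1.29 − 0.283 = 1.007000.
After n steps the width is (b−a)/2^n; need (b−a)/2^n ≤ 1e-7.
So n ≥ log₂(1.007000/1e-7) = log₂(10070000.0000) ≈ 23.2636.
Hence n = 24.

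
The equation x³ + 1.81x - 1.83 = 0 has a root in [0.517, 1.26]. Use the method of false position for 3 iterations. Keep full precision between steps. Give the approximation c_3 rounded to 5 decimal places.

f(0.517000) = -0.756042, f(1.260000) = 2.450976
step 1: c = 0.692159, f(c) = -0.245589 < 0 → new bracket [0.692159, 1.260000]
step 2: c = 0.743875, f(c) = -0.071962 < 0 → new bracket [0.743875, 1.260000]
step 3: c = 0.758597, f(c) = -0.020391 < 0 → new bracket [0.758597, 1.260000]

0.75860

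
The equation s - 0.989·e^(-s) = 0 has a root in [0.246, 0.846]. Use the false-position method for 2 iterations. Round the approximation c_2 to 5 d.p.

0.56412

f(0.246000) = -0.527321, f(0.846000) = 0.421592
step 1: c = 0.579426, f(c) = 0.025369 > 0 → new bracket [0.246000, 0.579426]
step 2: c = 0.564122, f(c) = 0.001520 > 0 → new bracket [0.246000, 0.564122]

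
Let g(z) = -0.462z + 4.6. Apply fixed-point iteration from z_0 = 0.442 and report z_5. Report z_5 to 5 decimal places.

z_1 = g(0.442000) = 4.395796
z_2 = g(4.395796) = 2.569142
z_3 = g(2.569142) = 3.413056
z_4 = g(3.413056) = 3.023168
z_5 = g(3.023168) = 3.203296

3.20330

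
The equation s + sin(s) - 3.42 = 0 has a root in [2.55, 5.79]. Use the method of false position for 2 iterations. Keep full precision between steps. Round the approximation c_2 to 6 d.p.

f(2.550000) = -0.312316, f(5.790000) = 1.896566
step 1: c = 3.008107, f(c) = -0.278803 < 0 → new bracket [3.008107, 5.790000]
step 2: c = 3.364645, f(c) = -0.276562 < 0 → new bracket [3.364645, 5.790000]

3.364645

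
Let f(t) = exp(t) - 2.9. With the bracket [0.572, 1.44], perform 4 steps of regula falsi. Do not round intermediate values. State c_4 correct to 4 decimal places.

1.0642

False-position update: c = (a·f(b) − b·f(a))/(f(b) − f(a)); replace the endpoint whose sign matches f(c).
f(0.572000) = -1.128193, f(1.440000) = 1.320696
step 1: c = 0.971884, f(c) = -0.257081 < 0 → new bracket [0.971884, 1.440000]
step 2: c = 1.048158, f(c) = -0.047607 < 0 → new bracket [1.048158, 1.440000]
step 3: c = 1.061792, f(c) = -0.008453 < 0 → new bracket [1.061792, 1.440000]
step 4: c = 1.064197, f(c) = -0.001490 < 0 → new bracket [1.064197, 1.440000]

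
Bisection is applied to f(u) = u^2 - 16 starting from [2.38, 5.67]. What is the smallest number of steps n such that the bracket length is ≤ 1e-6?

22

Initial width b − a = 5.67 − 2.38 = 3.290000.
After n steps the width is (b−a)/2^n; need (b−a)/2^n ≤ 1e-6.
So n ≥ log₂(3.290000/1e-6) = log₂(3290000.0000) ≈ 21.6497.
Hence n = 22.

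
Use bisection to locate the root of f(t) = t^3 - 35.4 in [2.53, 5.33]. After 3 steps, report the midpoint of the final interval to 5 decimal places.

f(2.530000) = -19.205723, f(5.330000) = 116.019437 (opposite signs)
step 1: m = 3.930000, f(m) = 25.298457 > 0 → root in [2.530000, 3.930000]
step 2: m = 3.230000, f(m) = -1.701733 < 0 → root in [3.230000, 3.930000]
step 3: m = 3.580000, f(m) = 10.482712 > 0 → root in [3.230000, 3.580000]
Midpoint of [3.230000, 3.580000] = 3.405000

3.40500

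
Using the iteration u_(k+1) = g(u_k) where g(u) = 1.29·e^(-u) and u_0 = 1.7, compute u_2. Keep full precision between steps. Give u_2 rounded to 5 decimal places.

u_1 = g(1.700000) = 0.235662
u_2 = g(0.235662) = 1.019162

1.01916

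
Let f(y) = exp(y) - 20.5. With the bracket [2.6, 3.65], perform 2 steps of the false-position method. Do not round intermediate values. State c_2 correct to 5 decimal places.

2.98459

False-position update: c = (a·f(b) − b·f(a))/(f(b) − f(a)); replace the endpoint whose sign matches f(c).
f(2.600000) = -7.036262, f(3.650000) = 17.974666
step 1: c = 2.895394, f(c) = -2.409374 < 0 → new bracket [2.895394, 3.650000]
step 2: c = 2.984588, f(c) = -0.721656 < 0 → new bracket [2.984588, 3.650000]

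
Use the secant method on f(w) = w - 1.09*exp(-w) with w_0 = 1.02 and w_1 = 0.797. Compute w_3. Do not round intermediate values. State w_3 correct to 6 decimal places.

Secant update: w_(k+1) = w_k − f(w_k)·(w_k − w_(k-1))/(f(w_k) − f(w_(k-1))).
f(w_0) = 0.626952, f(w_1) = 0.305760
w_2 = 0.797000 - (0.305760)·(0.797000 - 1.020000)/(0.305760 - (0.626952)) = 0.584714; f(w_2) = -0.022705
w_3 = 0.584714 - (-0.022705)·(0.584714 - 0.797000)/(-0.022705 - (0.305760)) = 0.599388; f(w_3) = 0.000817

0.599388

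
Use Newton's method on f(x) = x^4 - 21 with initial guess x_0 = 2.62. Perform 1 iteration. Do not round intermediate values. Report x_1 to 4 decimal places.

2.2569

f'(x) = 4x^3
x_0 = 2.620000: f = 26.119987, f' = 71.938912 → x_1 = 2.620000 - (26.119987)/(71.938912) = 2.256914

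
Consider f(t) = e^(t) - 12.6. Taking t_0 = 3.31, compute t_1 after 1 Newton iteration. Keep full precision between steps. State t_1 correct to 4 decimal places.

2.7701

Newton update: t ← t − f(t)/f'(t).
f'(t) = e^(t)
t_0 = 3.310000: f = 14.785125, f' = 27.385125 → t_1 = 3.310000 - (14.785125)/(27.385125) = 2.770104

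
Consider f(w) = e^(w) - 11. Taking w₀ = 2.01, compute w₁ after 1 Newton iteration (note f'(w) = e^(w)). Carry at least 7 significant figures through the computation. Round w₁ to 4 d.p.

w_0 = 2.010000: f = -3.536683, f' = 7.463317 → w_1 = 2.010000 - (-3.536683)/(7.463317) = 2.483875

2.4839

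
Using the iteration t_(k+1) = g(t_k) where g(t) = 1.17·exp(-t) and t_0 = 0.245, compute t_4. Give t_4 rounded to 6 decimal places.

t_1 = g(0.245000) = 0.915764
t_2 = g(0.915764) = 0.468246
t_3 = g(0.468246) = 0.732536
t_4 = g(0.732536) = 0.562405

0.562405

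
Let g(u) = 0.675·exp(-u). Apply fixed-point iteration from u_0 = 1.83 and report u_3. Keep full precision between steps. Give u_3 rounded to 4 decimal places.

0.3683

u_1 = g(1.830000) = 0.108279
u_2 = g(0.108279) = 0.605730
u_3 = g(0.605730) = 0.368331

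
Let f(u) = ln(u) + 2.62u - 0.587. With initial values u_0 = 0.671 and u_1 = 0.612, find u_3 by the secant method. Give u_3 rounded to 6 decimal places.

0.493902

Secant update: u_(k+1) = u_k − f(u_k)·(u_k − u_(k-1))/(f(u_k) − f(u_(k-1))).
f(u_0) = 0.772034, f(u_1) = 0.525417
u_2 = 0.612000 - (0.525417)·(0.612000 - 0.671000)/(0.525417 - (0.772034)) = 0.486301; f(u_2) = -0.033821
u_3 = 0.486301 - (-0.033821)·(0.486301 - 0.612000)/(-0.033821 - (0.525417)) = 0.493902; f(u_3) = 0.001607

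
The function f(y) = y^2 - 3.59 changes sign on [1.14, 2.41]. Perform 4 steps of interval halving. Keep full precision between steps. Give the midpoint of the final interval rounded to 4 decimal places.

1.8941

f(1.140000) = -2.290400, f(2.410000) = 2.218100 (opposite signs)
step 1: m = 1.775000, f(m) = -0.439375 < 0 → root in [1.775000, 2.410000]
step 2: m = 2.092500, f(m) = 0.788556 > 0 → root in [1.775000, 2.092500]
step 3: m = 1.933750, f(m) = 0.149389 > 0 → root in [1.775000, 1.933750]
step 4: m = 1.854375, f(m) = -0.151293 < 0 → root in [1.854375, 1.933750]
Midpoint of [1.854375, 1.933750] = 1.894062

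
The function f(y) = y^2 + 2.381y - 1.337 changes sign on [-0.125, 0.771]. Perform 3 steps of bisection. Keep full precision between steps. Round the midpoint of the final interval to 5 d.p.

f(-0.125000) = -1.619000, f(0.771000) = 1.093192 (opposite signs)
step 1: m = 0.323000, f(m) = -0.463608 < 0 → root in [0.323000, 0.771000]
step 2: m = 0.547000, f(m) = 0.264616 > 0 → root in [0.323000, 0.547000]
step 3: m = 0.435000, f(m) = -0.112040 < 0 → root in [0.435000, 0.547000]
Midpoint of [0.435000, 0.547000] = 0.491000

0.49100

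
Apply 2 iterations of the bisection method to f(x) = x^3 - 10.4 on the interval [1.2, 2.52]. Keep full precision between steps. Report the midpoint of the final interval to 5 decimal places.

f(1.200000) = -8.672000, f(2.520000) = 5.603008 (opposite signs)
step 1: m = 1.860000, f(m) = -3.965144 < 0 → root in [1.860000, 2.520000]
step 2: m = 2.190000, f(m) = 0.103459 > 0 → root in [1.860000, 2.190000]
Midpoint of [1.860000, 2.190000] = 2.025000

2.02500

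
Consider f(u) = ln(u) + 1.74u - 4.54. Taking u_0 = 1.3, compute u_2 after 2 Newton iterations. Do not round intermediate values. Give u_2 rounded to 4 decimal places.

2.1650

f'(u) = 1/u + 1.74
u_0 = 1.300000: f = -2.015636, f' = 2.509231 → u_1 = 1.300000 - (-2.015636)/(2.509231) = 2.103288
u_1 = 2.103288: f = -0.136776, f' = 2.215446 → u_2 = 2.103288 - (-0.136776)/(2.215446) = 2.165026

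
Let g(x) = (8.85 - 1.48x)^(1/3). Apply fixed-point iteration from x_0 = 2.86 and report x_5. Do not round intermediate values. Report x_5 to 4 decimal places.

1.8311

x_1 = g(2.860000) = 1.665174
x_2 = g(1.665174) = 1.855236
x_3 = g(1.855236) = 1.827584
x_4 = g(1.827584) = 1.831660
x_5 = g(1.831660) = 1.831060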